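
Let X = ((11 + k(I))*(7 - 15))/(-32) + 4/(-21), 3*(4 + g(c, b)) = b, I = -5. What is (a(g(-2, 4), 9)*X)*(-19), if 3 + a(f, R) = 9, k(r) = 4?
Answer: -5681/14 ≈ -405.79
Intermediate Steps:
g(c, b) = -4 + b/3
a(f, R) = 6 (a(f, R) = -3 + 9 = 6)
X = 299/84 (X = ((11 + 4)*(7 - 15))/(-32) + 4/(-21) = (15*(-8))*(-1/32) + 4*(-1/21) = -120*(-1/32) - 4/21 = 15/4 - 4/21 = 299/84 ≈ 3.5595)
(a(g(-2, 4), 9)*X)*(-19) = (6*(299/84))*(-19) = (299/14)*(-19) = -5681/14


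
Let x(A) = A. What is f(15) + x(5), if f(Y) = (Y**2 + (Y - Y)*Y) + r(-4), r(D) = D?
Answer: 226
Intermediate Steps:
f(Y) = -4 + Y**2 (f(Y) = (Y**2 + (Y - Y)*Y) - 4 = (Y**2 + 0*Y) - 4 = (Y**2 + 0) - 4 = Y**2 - 4 = -4 + Y**2)
f(15) + x(5) = (-4 + 15**2) + 5 = (-4 + 225) + 5 = 221 + 5 = 226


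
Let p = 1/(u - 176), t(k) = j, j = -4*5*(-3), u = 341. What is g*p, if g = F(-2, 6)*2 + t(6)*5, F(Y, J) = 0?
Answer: 20/11 ≈ 1.8182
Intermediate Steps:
j = 60 (j = -20*(-3) = 60)
t(k) = 60
g = 300 (g = 0*2 + 60*5 = 0 + 300 = 300)
p = 1/165 (p = 1/(341 - 176) = 1/165 ≈ 0.0060606)
g*p = 300*(1/165) = 20/11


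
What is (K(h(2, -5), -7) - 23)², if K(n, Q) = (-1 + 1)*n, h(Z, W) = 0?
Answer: 529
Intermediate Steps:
K(n, Q) = 0 (K(n, Q) = 0*n = 0)
(K(h(2, -5), -7) - 23)² = (0 - 23)² = (-23)² = 529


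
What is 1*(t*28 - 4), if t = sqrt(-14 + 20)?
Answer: -4 + 28*sqrt(6) ≈ 64.586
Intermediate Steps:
t = sqrt(6) ≈ 2.4495
1*(t*28 - 4) = 1*(sqrt(6)*28 - 4) = 1*(28*sqrt(6) - 4) = 1*(-4 + 28*sqrt(6)) = -4 + 28*sqrt(6)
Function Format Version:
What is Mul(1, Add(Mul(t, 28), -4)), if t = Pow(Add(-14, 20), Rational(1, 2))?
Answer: Add(-4, Mul(28, Pow(6, Rational(1, 2)))) ≈ 64.586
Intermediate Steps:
t = Pow(6, Rational(1, 2)) ≈ 2.4495
Mul(1, Add(Mul(t, 28), -4)) = Mul(1, Add(Mul(Pow(6, Rational(1, 2)), 28), -4)) = Mul(1, Add(Mul(28, Pow(6, Rational(1, 2))), -4)) = Mul(1, Add(-4, Mul(28, Pow(6, Rational(1, 2))))) = Add(-4, Mul(28, Pow(6, Rational(1, 2))))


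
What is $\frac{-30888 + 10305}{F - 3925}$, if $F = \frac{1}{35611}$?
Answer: $\frac{244327071}{46591058} \approx 5.2441$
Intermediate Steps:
$F = \frac{1}{35611} \approx 2.8081 \cdot 10^{-5}$
$\frac{-30888 + 10305}{F - 3925} = \frac{-30888 + 10305}{\frac{1}{35611} - 3925} = - \frac{20583}{- \frac{139773174}{35611}} = \left(-20583\right) \left(- \frac{35611}{139773174}\right) = \frac{244327071}{46591058}$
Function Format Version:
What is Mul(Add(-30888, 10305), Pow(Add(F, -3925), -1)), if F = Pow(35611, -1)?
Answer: Rational(244327071, 46591058) ≈ 5.2441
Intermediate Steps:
F = Rational(1, 35611) ≈ 2.8081e-5
Mul(Add(-30888, 10305), Pow(Add(F, -3925), -1)) = Mul(Add(-30888, 10305), Pow(Add(Rational(1, 35611), -3925), -1)) = Mul(-20583, Pow(Rational(-139773174, 35611), -1)) = Mul(-20583, Rational(-35611, 139773174)) = Rational(244327071, 46591058)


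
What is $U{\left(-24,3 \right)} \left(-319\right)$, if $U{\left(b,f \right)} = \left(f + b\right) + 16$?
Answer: $1595$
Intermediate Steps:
$U{\left(b,f \right)} = 16 + b + f$ ($U{\left(b,f \right)} = \left(b + f\right) + 16 = 16 + b + f$)
$U{\left(-24,3 \right)} \left(-319\right) = \left(16 - 24 + 3\right) \left(-319\right) = \left(-5\right) \left(-319\right) = 1595$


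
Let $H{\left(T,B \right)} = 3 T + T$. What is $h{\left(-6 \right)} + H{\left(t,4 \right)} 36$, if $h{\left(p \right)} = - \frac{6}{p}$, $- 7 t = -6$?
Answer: $\frac{871}{7} \approx 124.43$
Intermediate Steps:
$t = \frac{6}{7}$ ($t = \left(- \frac{1}{7}\right) \left(-6\right) = \frac{6}{7} \approx 0.85714$)
$H{\left(T,B \right)} = 4 T$
$h{\left(-6 \right)} + H{\left(t,4 \right)} 36 = - \frac{6}{-6} + 4 \cdot \frac{6}{7} \cdot 36 = \left(-6\right) \left(- \frac{1}{6}\right) + \frac{24}{7} \cdot 36 = 1 + \frac{864}{7} = \frac{871}{7}$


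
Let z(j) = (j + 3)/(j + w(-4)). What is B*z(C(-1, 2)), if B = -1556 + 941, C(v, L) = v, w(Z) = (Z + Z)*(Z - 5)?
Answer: -1230/71 ≈ -17.324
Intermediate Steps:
w(Z) = 2*Z*(-5 + Z) (w(Z) = (2*Z)*(-5 + Z) = 2*Z*(-5 + Z))
B = -615
z(j) = (3 + j)/(72 + j) (z(j) = (j + 3)/(j + 2*(-4)*(-5 - 4)) = (3 + j)/(j + 2*(-4)*(-9)) = (3 + j)/(j + 72) = (3 + j)/(72 + j))
B*z(C(-1, 2)) = -615*(3 - 1)/(72 - 1) = -615*2/71 = -1230/71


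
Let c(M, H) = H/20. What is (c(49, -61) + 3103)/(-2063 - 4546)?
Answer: -61999/132180 ≈ -0.46905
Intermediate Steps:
c(M, H) = H/20 (c(M, H) = H*(1/20) = H/20)
(c(49, -61) + 3103)/(-2063 - 4546) = ((1/20)*(-61) + 3103)/(-2063 - 4546) = (-61/20 + 3103)/(-6609) = (61999/20)*(-1/6609) = -61999/132180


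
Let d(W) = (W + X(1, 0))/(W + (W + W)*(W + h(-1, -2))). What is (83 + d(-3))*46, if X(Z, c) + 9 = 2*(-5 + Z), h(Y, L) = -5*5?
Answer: 125810/33 ≈ 3812.4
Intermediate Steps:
h(Y, L) = -25
X(Z, c) = -19 + 2*Z (X(Z, c) = -9 + 2*(-5 + Z) = -9 + (-10 + 2*Z) = -19 + 2*Z)
d(W) = (-17 + W)/(W + 2*W*(-25 + W)) (d(W) = (W + (-19 + 2*1))/(W + (W + W)*(W - 25)) = (W + (-19 + 2))/(W + (2*W)*(-25 + W)) = (W - 17)/(W + 2*W*(-25 + W)) = (-17 + W)/(W + 2*W*(-25 + W)))
(83 + d(-3))*46 = (83 + (-17 - 3)/((-3)*(-49 + 2*(-3))))*46 = (83 - ⅓*(-20)/(-49 - 6))*46 = (83 - ⅓*(-20)/(-55))*46 = (83 - ⅓*(-1/55)*(-20))*46 = (83 - 4/33)*46 = (2735/33)*46 = 125810/33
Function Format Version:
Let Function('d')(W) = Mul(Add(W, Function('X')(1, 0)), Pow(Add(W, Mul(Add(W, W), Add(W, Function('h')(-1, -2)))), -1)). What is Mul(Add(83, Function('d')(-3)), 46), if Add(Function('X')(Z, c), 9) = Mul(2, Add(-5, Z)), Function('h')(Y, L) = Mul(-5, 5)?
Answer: Rational(125810, 33) ≈ 3812.4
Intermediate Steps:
Function('h')(Y, L) = -25
Function('X')(Z, c) = Add(-19, Mul(2, Z)) (Function('X')(Z, c) = Add(-9, Mul(2, Add(-5, Z))) = Add(-9, Add(-10, Mul(2, Z))) = Add(-19, Mul(2, Z)))
Function('d')(W) = Mul(Pow(Add(W, Mul(2, W, Add(-25, W))), -1), Add(-17, W)) (Function('d')(W) = Mul(Add(W, Add(-19, Mul(2, 1))), Pow(Add(W, Mul(Add(W, W), Add(W, -25))), -1)) = Mul(Add(W, Add(-19, 2)), Pow(Add(W, Mul(Mul(2, W), Add(-25, W))), -1)) = Mul(Add(W, -17), Pow(Add(W, Mul(2, W, Add(-25, W))), -1)) = Mul(Add(-17, W), Pow(Add(W, Mul(2, W, Add(-25, W))), -1)) = Mul(Pow(Add(W, Mul(2, W, Add(-25, W))), -1), Add(-17, W)))
Mul(Add(83, Function('d')(-3)), 46) = Mul(Add(83, Mul(Pow(-3, -1), Pow(Add(-49, Mul(2, -3)), -1), Add(-17, -3))), 46) = Mul(Add(83, Mul(Rational(-1, 3), Pow(Add(-49, -6), -1), -20)), 46) = Mul(Add(83, Mul(Rational(-1, 3), Pow(-55, -1), -20)), 46) = Mul(Add(83, Mul(Rational(-1, 3), Rational(-1, 55), -20)), 46) = Mul(Add(83, Rational(-4, 33)), 46) = Mul(Rational(2735, 33), 46) = Rational(125810, 33)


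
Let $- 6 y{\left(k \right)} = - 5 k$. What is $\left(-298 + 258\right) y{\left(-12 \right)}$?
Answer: $400$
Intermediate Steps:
$y{\left(k \right)} = \frac{5 k}{6}$ ($y{\left(k \right)} = - \frac{\left(-5\right) k}{6} = \frac{5 k}{6}$)
$\left(-298 + 258\right) y{\left(-12 \right)} = \left(-298 + 258\right) \frac{5}{6} \left(-12\right) = \left(-40\right) \left(-10\right) = 400$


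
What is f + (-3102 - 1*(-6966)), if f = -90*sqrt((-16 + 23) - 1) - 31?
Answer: 3833 - 90*sqrt(6) ≈ 3612.5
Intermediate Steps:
f = -31 - 90*sqrt(6) (f = -90*sqrt(7 - 1) - 31 = -90*sqrt(6) - 31 = -31 - 90*sqrt(6) ≈ -251.45)
f + (-3102 - 1*(-6966)) = (-31 - 90*sqrt(6)) + (-3102 - 1*(-6966)) = (-31 - 90*sqrt(6)) + (-3102 + 6966) = (-31 - 90*sqrt(6)) + 3864 = 3833 - 90*sqrt(6)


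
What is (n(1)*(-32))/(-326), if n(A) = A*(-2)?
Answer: -32/163 ≈ -0.19632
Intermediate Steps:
n(A) = -2*A
(n(1)*(-32))/(-326) = (-2*1*(-32))/(-326) = -2*(-32)*(-1/326) = 64*(-1/326) = -32/163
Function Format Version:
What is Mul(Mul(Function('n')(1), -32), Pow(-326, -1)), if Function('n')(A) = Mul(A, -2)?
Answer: Rational(-32, 163) ≈ -0.19632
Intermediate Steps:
Function('n')(A) = Mul(-2, A)
Mul(Mul(Function('n')(1), -32), Pow(-326, -1)) = Mul(Mul(Mul(-2, 1), -32), Pow(-326, -1)) = Mul(Mul(-2, -32), Rational(-1, 326)) = Mul(64, Rational(-1, 326)) = Rational(-32, 163)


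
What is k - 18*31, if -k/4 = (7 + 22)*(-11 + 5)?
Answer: 138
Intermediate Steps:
k = 696 (k = -4*(7 + 22)*(-11 + 5) = -116*(-6) = -4*(-174) = 696)
k - 18*31 = 696 - 18*31 = 696 - 558 = 138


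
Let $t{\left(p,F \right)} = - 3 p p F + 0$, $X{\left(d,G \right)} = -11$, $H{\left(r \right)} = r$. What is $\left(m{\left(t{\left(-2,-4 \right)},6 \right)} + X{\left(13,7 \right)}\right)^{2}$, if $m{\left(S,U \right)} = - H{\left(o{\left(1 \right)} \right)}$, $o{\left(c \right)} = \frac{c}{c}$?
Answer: $144$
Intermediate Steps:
$o{\left(c \right)} = 1$
$t{\left(p,F \right)} = - 3 F p^{2}$ ($t{\left(p,F \right)} = - 3 p^{2} F + 0 = - 3 F p^{2} + 0 = - 3 F p^{2}$)
$m{\left(S,U \right)} = -1$ ($m{\left(S,U \right)} = \left(-1\right) 1 = -1$)
$\left(m{\left(t{\left(-2,-4 \right)},6 \right)} + X{\left(13,7 \right)}\right)^{2} = \left(-1 - 11\right)^{2} = \left(-12\right)^{2} = 144$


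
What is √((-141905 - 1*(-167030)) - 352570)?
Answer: I*√327445 ≈ 572.23*I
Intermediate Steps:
√((-141905 - 1*(-167030)) - 352570) = √((-141905 + 167030) - 352570) = √(25125 - 352570) = √(-327445) = I*√327445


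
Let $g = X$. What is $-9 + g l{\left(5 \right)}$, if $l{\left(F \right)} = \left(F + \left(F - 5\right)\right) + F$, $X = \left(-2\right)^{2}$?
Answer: $31$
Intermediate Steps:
$X = 4$
$l{\left(F \right)} = -5 + 3 F$ ($l{\left(F \right)} = \left(F + \left(F - 5\right)\right) + F = \left(F + \left(-5 + F\right)\right) + F = \left(-5 + 2 F\right) + F = -5 + 3 F$)
$g = 4$
$-9 + g l{\left(5 \right)} = -9 + 4 \left(-5 + 3 \cdot 5\right) = -9 + 4 \left(-5 + 15\right) = -9 + 4 \cdot 10 = -9 + 40 = 31$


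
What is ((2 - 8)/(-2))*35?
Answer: 105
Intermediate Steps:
((2 - 8)/(-2))*35 = -6*(-1/2)*35 = 3*35 = 105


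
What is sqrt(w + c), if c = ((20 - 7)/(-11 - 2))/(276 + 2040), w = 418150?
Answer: sqrt(560724096021)/1158 ≈ 646.65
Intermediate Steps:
c = -1/2316 (c = (13/(-13))/2316 = (13*(-1/13))*(1/2316) = -1*1/2316 = -1/2316 ≈ -0.00043178)
sqrt(w + c) = sqrt(418150 - 1/2316) = sqrt(968435399/2316) = sqrt(560724096021)/1158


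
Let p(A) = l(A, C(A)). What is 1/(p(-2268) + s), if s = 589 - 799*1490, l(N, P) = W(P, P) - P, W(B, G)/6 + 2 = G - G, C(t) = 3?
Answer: -1/1189936 ≈ -8.4038e-7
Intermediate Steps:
W(B, G) = -12 (W(B, G) = -12 + 6*(G - G) = -12 + 6*0 = -12 + 0 = -12)
l(N, P) = -12 - P
p(A) = -15 (p(A) = -12 - 1*3 = -12 - 3 = -15)
s = -1189921 (s = 589 - 1190510 = -1189921)
1/(p(-2268) + s) = 1/(-15 - 1189921) = 1/(-1189936) = -1/1189936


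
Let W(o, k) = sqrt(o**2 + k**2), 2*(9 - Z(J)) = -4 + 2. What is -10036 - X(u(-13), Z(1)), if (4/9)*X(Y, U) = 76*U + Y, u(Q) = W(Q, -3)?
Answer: -11746 - 9*sqrt(178)/4 ≈ -11776.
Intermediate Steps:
Z(J) = 10 (Z(J) = 9 - (-4 + 2)/2 = 9 - 1/2*(-2) = 9 + 1 = 10)
W(o, k) = sqrt(k**2 + o**2)
u(Q) = sqrt(9 + Q**2) (u(Q) = sqrt((-3)**2 + Q**2) = sqrt(9 + Q**2))
X(Y, U) = 171*U + 9*Y/4 (X(Y, U) = 9*(76*U + Y)/4 = 9*(Y + 76*U)/4 = 171*U + 9*Y/4)
-10036 - X(u(-13), Z(1)) = -10036 - (171*10 + 9*sqrt(9 + (-13)**2)/4) = -10036 - (1710 + 9*sqrt(9 + 169)/4) = -10036 - (1710 + 9*sqrt(178)/4) = -10036 + (-1710 - 9*sqrt(178)/4) = -11746 - 9*sqrt(178)/4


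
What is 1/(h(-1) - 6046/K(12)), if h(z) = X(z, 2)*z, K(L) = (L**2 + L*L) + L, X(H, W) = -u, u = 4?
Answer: -150/2423 ≈ -0.061907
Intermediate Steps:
X(H, W) = -4 (X(H, W) = -1*4 = -4)
K(L) = L + 2*L**2 (K(L) = (L**2 + L**2) + L = 2*L**2 + L = L + 2*L**2)
h(z) = -4*z
1/(h(-1) - 6046/K(12)) = 1/(-4*(-1) - 6046*1/(12*(1 + 2*12))) = 1/(4 - 6046*1/(12*(1 + 24))) = 1/(4 - 6046/(12*25)) = 1/(4 - 6046/300) = 1/(4 - 6046*1/300) = 1/(4 - 3023/150) = 1/(-2423/150) = -150/2423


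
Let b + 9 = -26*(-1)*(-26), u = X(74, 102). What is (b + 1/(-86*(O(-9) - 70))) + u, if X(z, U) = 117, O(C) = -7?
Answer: -3761295/6622 ≈ -568.00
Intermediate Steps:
u = 117
b = -685 (b = -9 - 26*(-1)*(-26) = -9 + 26*(-26) = -9 - 676 = -685)
(b + 1/(-86*(O(-9) - 70))) + u = (-685 + 1/(-86*(-7 - 70))) + 117 = (-685 + 1/(-86*(-77))) + 117 = (-685 + 1/6622) + 117 = -4536069/6622 + 117 = -3761295/6622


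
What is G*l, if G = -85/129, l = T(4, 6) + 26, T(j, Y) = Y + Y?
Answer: -3230/129 ≈ -25.039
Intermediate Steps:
T(j, Y) = 2*Y
l = 38 (l = 2*6 + 26 = 12 + 26 = 38)
G = -85/129 ≈ -0.65891
G*l = -85/129*38 = -3230/129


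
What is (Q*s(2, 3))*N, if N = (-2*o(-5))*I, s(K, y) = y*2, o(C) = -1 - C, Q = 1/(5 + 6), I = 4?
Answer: -192/11 ≈ -17.455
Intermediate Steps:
Q = 1/11 ≈ 0.090909
s(K, y) = 2*y
N = -32 (N = -2*(-1 - 1*(-5))*4 = -2*(-1 + 5)*4 = -2*4*4 = -8*4 = -32)
(Q*s(2, 3))*N = ((2*3)/11)*(-32) = ((1/11)*6)*(-32) = (6/11)*(-32) = -192/11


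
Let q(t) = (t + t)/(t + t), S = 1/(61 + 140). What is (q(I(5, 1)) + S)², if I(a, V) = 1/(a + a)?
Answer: 40804/40401 ≈ 1.0100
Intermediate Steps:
S = 1/201 ≈ 0.0049751
I(a, V) = 1/(2*a)
q(t) = 1 (q(t) = (2*t)/((2*t)) = (2*t)*(1/(2*t)) = 1)
(q(I(5, 1)) + S)² = (1 + 1/201)² = (202/201)² = 40804/40401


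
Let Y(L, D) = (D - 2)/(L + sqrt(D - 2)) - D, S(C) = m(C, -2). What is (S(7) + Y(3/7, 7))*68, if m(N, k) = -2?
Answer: -37893/59 + 4165*sqrt(5)/59 ≈ -484.40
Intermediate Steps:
S(C) = -2
Y(L, D) = -D + (-2 + D)/(L + sqrt(-2 + D)) (Y(L, D) = (-2 + D)/(L + sqrt(-2 + D)) - D = -D + (-2 + D)/(L + sqrt(-2 + D)))
(S(7) + Y(3/7, 7))*68 = (-2 + (-2 + 7 - 1*7*3/7 - 1*7*sqrt(-2 + 7))/(3/7 + sqrt(-2 + 7)))*68 = (-2 + (-2 + 7 - 1*7*3*(1/7) - 1*7*sqrt(5))/(3*(1/7) + sqrt(5)))*68 = (-2 + (-2 + 7 - 1*7*3/7 - 7*sqrt(5))/(3/7 + sqrt(5)))*68 = (-2 + (-2 + 7 - 3 - 7*sqrt(5))/(3/7 + sqrt(5)))*68 = (-2 + (2 - 7*sqrt(5))/(3/7 + sqrt(5)))*68 = -136 + 68*(2 - 7*sqrt(5))/(3/7 + sqrt(5))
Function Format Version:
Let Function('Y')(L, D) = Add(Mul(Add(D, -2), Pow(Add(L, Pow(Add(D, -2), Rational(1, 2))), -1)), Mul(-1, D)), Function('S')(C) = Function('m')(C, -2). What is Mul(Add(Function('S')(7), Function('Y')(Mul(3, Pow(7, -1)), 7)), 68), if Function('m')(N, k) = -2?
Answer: Add(Rational(-37893, 59), Mul(Rational(4165, 59), Pow(5, Rational(1, 2)))) ≈ -484.40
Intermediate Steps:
Function('S')(C) = -2
Function('Y')(L, D) = Add(Mul(-1, D), Mul(Pow(Add(L, Pow(Add(-2, D), Rational(1, 2))), -1), Add(-2, D))) (Function('Y')(L, D) = Add(Mul(Add(-2, D), Pow(Add(L, Pow(Add(-2, D), Rational(1, 2))), -1)), Mul(-1, D)) = Add(Mul(Pow(Add(L, Pow(Add(-2, D), Rational(1, 2))), -1), Add(-2, D)), Mul(-1, D)) = Add(Mul(-1, D), Mul(Pow(Add(L, Pow(Add(-2, D), Rational(1, 2))), -1), Add(-2, D))))
Mul(Add(Function('S')(7), Function('Y')(Mul(3, Pow(7, -1)), 7)), 68) = Mul(Add(-2, Mul(Pow(Add(Mul(3, Pow(7, -1)), Pow(Add(-2, 7), Rational(1, 2))), -1), Add(-2, 7, Mul(-1, 7, Mul(3, Pow(7, -1))), Mul(-1, 7, Pow(Add(-2, 7), Rational(1, 2)))))), 68) = Mul(Add(-2, Mul(Pow(Add(Mul(3, Rational(1, 7)), Pow(5, Rational(1, 2))), -1), Add(-2, 7, Mul(-1, 7, Mul(3, Rational(1, 7))), Mul(-1, 7, Pow(5, Rational(1, 2)))))), 68) = Mul(Add(-2, Mul(Pow(Add(Rational(3, 7), Pow(5, Rational(1, 2))), -1), Add(-2, 7, Mul(-1, 7, Rational(3, 7)), Mul(-7, Pow(5, Rational(1, 2)))))), 68) = Mul(Add(-2, Mul(Pow(Add(Rational(3, 7), Pow(5, Rational(1, 2))), -1), Add(-2, 7, -3, Mul(-7, Pow(5, Rational(1, 2)))))), 68) = Mul(Add(-2, Mul(Pow(Add(Rational(3, 7), Pow(5, Rational(1, 2))), -1), Add(2, Mul(-7, Pow(5, Rational(1, 2)))))), 68) = Add(-136, Mul(68, Pow(Add(Rational(3, 7), Pow(5, Rational(1, 2))), -1), Add(2, Mul(-7, Pow(5, Rational(1, 2))))))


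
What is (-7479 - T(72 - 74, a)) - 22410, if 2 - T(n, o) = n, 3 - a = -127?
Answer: -29893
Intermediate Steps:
a = 130 (a = 3 - 1*(-127) = 3 + 127 = 130)
T(n, o) = 2 - n
(-7479 - T(72 - 74, a)) - 22410 = (-7479 - (2 - (72 - 74))) - 22410 = (-7479 - (2 - 1*(-2))) - 22410 = (-7479 - (2 + 2)) - 22410 = (-7479 - 1*4) - 22410 = (-7479 - 4) - 22410 = -7483 - 22410 = -29893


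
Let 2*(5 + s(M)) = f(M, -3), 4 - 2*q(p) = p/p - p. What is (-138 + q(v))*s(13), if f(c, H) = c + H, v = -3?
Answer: 0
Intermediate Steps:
q(p) = 3/2 + p/2 (q(p) = 2 - (p/p - p)/2 = 2 - (1 - p)/2 = 2 + (-1/2 + p/2) = 3/2 + p/2)
f(c, H) = H + c
s(M) = -13/2 + M/2 (s(M) = -5 + (-3 + M)/2 = -5 + (-3/2 + M/2) = -13/2 + M/2)
(-138 + q(v))*s(13) = (-138 + (3/2 + (1/2)*(-3)))*(-13/2 + (1/2)*13) = (-138 + (3/2 - 3/2))*(-13/2 + 13/2) = (-138 + 0)*0 = -138*0 = 0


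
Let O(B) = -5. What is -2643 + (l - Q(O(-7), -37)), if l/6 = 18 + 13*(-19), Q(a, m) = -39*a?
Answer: -4212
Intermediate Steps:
l = -1374 (l = 6*(18 + 13*(-19)) = 6*(18 - 247) = 6*(-229) = -1374)
-2643 + (l - Q(O(-7), -37)) = -2643 + (-1374 - (-39)*(-5)) = -2643 + (-1374 - 1*195) = -2643 + (-1374 - 195) = -2643 - 1569 = -4212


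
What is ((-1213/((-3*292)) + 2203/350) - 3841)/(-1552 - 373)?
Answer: 587648111/295102500 ≈ 1.9913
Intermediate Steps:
((-1213/((-3*292)) + 2203/350) - 3841)/(-1552 - 373) = ((-1213/(-876) + 2203*(1/350)) - 3841)/(-1925) = ((-1213*(-1/876) + 2203/350) - 3841)*(-1/1925) = ((1213/876 + 2203/350) - 3841)*(-1/1925) = (1177189/153300 - 3841)*(-1/1925) = -587648111/153300*(-1/1925) = 587648111/295102500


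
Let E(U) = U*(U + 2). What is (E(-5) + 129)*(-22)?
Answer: -3168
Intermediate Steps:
E(U) = U*(2 + U)
(E(-5) + 129)*(-22) = (-5*(2 - 5) + 129)*(-22) = (-5*(-3) + 129)*(-22) = (15 + 129)*(-22) = 144*(-22) = -3168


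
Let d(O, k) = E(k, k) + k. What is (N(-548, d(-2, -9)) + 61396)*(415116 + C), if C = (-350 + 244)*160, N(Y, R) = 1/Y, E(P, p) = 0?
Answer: 3348990351773/137 ≈ 2.4445e+10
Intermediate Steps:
d(O, k) = k (d(O, k) = 0 + k = k)
C = -16960 (C = -106*160 = -16960)
(N(-548, d(-2, -9)) + 61396)*(415116 + C) = (1/(-548) + 61396)*(415116 - 16960) = (-1/548 + 61396)*398156 = (33645007/548)*398156 = 3348990351773/137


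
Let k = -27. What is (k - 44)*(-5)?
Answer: 355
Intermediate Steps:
(k - 44)*(-5) = (-27 - 44)*(-5) = -71*(-5) = 355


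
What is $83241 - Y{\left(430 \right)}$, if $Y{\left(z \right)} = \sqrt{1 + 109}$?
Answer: $83241 - \sqrt{110} \approx 83231.0$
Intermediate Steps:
$Y{\left(z \right)} = \sqrt{110}$
$83241 - Y{\left(430 \right)} = 83241 - \sqrt{110}$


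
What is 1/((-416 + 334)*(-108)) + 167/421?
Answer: 1479373/3728376 ≈ 0.39679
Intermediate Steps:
1/((-416 + 334)*(-108)) + 167/421 = -1/108/(-82) + 167*(1/421) = -1/82*(-1/108) + 167/421 = 1/8856 + 167/421 = 1479373/3728376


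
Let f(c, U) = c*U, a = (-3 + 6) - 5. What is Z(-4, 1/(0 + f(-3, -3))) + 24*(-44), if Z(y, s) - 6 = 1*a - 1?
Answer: -1053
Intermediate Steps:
a = -2 (a = 3 - 5 = -2)
f(c, U) = U*c
Z(y, s) = 3 (Z(y, s) = 6 + (1*(-2) - 1) = 6 + (-2 - 1) = 6 - 3 = 3)
Z(-4, 1/(0 + f(-3, -3))) + 24*(-44) = 3 + 24*(-44) = 3 - 1056 = -1053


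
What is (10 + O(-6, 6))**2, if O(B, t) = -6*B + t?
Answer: 2704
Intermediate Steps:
O(B, t) = t - 6*B
(10 + O(-6, 6))**2 = (10 + (6 - 6*(-6)))**2 = (10 + (6 + 36))**2 = (10 + 42)**2 = 52**2 = 2704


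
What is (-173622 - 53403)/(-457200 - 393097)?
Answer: 227025/850297 ≈ 0.26699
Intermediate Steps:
(-173622 - 53403)/(-457200 - 393097) = -227025/(-850297) = -227025*(-1/850297) = 227025/850297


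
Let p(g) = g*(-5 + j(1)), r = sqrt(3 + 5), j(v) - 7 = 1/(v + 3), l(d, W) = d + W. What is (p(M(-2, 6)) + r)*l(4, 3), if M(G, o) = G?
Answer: -63/2 + 14*sqrt(2) ≈ -11.701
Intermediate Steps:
l(d, W) = W + d
j(v) = 7 + 1/(3 + v) (j(v) = 7 + 1/(v + 3) = 7 + 1/(3 + v))
r = 2*sqrt(2) (r = sqrt(8) = 2*sqrt(2) ≈ 2.8284)
p(g) = 9*g/4 (p(g) = g*(-5 + (22 + 7*1)/(3 + 1)) = g*(-5 + (22 + 7)/4) = g*(-5 + (1/4)*29) = g*(-5 + 29/4) = g*(9/4) = 9*g/4)
(p(M(-2, 6)) + r)*l(4, 3) = ((9/4)*(-2) + 2*sqrt(2))*(3 + 4) = (-9/2 + 2*sqrt(2))*7 = -63/2 + 14*sqrt(2)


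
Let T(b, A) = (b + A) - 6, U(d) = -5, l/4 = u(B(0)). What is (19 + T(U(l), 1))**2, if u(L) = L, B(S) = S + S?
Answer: 81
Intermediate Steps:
B(S) = 2*S
l = 0 (l = 4*(2*0) = 4*0 = 0)
T(b, A) = -6 + A + b (T(b, A) = (A + b) - 6 = -6 + A + b)
(19 + T(U(l), 1))**2 = (19 + (-6 + 1 - 5))**2 = (19 - 10)**2 = 9**2 = 81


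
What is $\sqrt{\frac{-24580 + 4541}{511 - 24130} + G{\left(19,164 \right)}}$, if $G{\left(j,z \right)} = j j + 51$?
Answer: $\frac{\sqrt{230310451473}}{23619} \approx 20.319$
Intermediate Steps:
$G{\left(j,z \right)} = 51 + j^{2}$ ($G{\left(j,z \right)} = j^{2} + 51 = 51 + j^{2}$)
$\sqrt{\frac{-24580 + 4541}{511 - 24130} + G{\left(19,164 \right)}} = \sqrt{\frac{-24580 + 4541}{511 - 24130} + \left(51 + 19^{2}\right)} = \sqrt{- \frac{20039}{-23619} + \left(51 + 361\right)} = \sqrt{\left(-20039\right) \left(- \frac{1}{23619}\right) + 412} = \sqrt{\frac{20039}{23619} + 412} = \sqrt{\frac{9751067}{23619}} = \frac{\sqrt{230310451473}}{23619}$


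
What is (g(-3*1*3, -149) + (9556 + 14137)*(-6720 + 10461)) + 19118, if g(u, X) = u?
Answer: 88654622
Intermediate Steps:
(g(-3*1*3, -149) + (9556 + 14137)*(-6720 + 10461)) + 19118 = (-3*1*3 + (9556 + 14137)*(-6720 + 10461)) + 19118 = (-3*3 + 23693*3741) + 19118 = (-9 + 88635513) + 19118 = 88635504 + 19118 = 88654622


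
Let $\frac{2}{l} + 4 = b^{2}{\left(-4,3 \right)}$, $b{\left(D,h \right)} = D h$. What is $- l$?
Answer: $- \frac{1}{70} \approx -0.014286$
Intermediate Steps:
$l = \frac{1}{70}$ ($l = \frac{2}{-4 + \left(\left(-4\right) 3\right)^{2}} = \frac{2}{-4 + \left(-12\right)^{2}} = \frac{2}{-4 + 144} = \frac{2}{140} = 2 \cdot \frac{1}{140} = \frac{1}{70} \approx 0.014286$)
$- l = \left(-1\right) \frac{1}{70} = - \frac{1}{70}$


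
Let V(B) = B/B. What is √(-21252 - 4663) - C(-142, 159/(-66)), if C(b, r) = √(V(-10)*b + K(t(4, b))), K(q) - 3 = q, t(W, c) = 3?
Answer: I*(√25915 - 2*√34) ≈ 149.32*I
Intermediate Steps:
V(B) = 1
K(q) = 3 + q
C(b, r) = √(6 + b) (C(b, r) = √(1*b + (3 + 3)) = √(b + 6) = √(6 + b))
√(-21252 - 4663) - C(-142, 159/(-66)) = √(-21252 - 4663) - √(6 - 142) = √(-25915) - √(-136) = I*√25915 - 2*I*√34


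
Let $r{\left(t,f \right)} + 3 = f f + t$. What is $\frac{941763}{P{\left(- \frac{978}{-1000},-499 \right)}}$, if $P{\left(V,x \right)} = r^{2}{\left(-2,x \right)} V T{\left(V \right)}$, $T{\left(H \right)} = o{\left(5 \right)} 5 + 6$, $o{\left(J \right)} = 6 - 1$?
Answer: $\frac{39240125}{78320246876212} \approx 5.0102 \cdot 10^{-7}$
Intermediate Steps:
$o{\left(J \right)} = 5$
$T{\left(H \right)} = 31$ ($T{\left(H \right)} = 5 \cdot 5 + 6 = 25 + 6 = 31$)
$r{\left(t,f \right)} = -3 + t + f^{2}$ ($r{\left(t,f \right)} = -3 + \left(f f + t\right) = -3 + \left(f^{2} + t\right) = -3 + \left(t + f^{2}\right) = -3 + t + f^{2}$)
$P{\left(V,x \right)} = 31 V \left(-5 + x^{2}\right)^{2}$ ($P{\left(V,x \right)} = \left(-3 - 2 + x^{2}\right)^{2} V 31 = \left(-5 + x^{2}\right)^{2} V 31 = V \left(-5 + x^{2}\right)^{2} \cdot 31 = 31 V \left(-5 + x^{2}\right)^{2}$)
$\frac{941763}{P{\left(- \frac{978}{-1000},-499 \right)}} = \frac{941763}{31 \left(- \frac{978}{-1000}\right) \left(-5 + \left(-499\right)^{2}\right)^{2}} = \frac{941763}{31 \left(\left(-978\right) \left(- \frac{1}{1000}\right)\right) \left(-5 + 249001\right)^{2}} = \frac{941763}{31 \cdot \frac{489}{500} \cdot 248996^{2}} = \frac{941763}{31 \cdot \frac{489}{500} \cdot 61999008016} = \frac{941763}{\frac{234960740628636}{125}} = 941763 \cdot \frac{125}{234960740628636} = \frac{39240125}{78320246876212}$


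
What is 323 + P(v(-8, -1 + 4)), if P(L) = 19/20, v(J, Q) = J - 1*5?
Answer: 6479/20 ≈ 323.95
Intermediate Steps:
v(J, Q) = -5 + J (v(J, Q) = J - 5 = -5 + J)
P(L) = 19/20 (P(L) = 19*(1/20) = 19/20)
323 + P(v(-8, -1 + 4)) = 323 + 19/20 = 6479/20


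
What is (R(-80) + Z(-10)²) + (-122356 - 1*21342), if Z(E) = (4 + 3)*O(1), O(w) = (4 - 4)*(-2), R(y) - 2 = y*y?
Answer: -137296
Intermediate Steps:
R(y) = 2 + y² (R(y) = 2 + y*y = 2 + y²)
O(w) = 0 (O(w) = 0*(-2) = 0)
Z(E) = 0 (Z(E) = (4 + 3)*0 = 7*0 = 0)
(R(-80) + Z(-10)²) + (-122356 - 1*21342) = ((2 + (-80)²) + 0²) + (-122356 - 1*21342) = ((2 + 6400) + 0) + (-122356 - 21342) = (6402 + 0) - 143698 = 6402 - 143698 = -137296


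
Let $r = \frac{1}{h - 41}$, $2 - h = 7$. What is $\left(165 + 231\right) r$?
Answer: $- \frac{198}{23} \approx -8.6087$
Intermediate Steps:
$h = -5$ ($h = 2 - 7 = -5$)
$r = - \frac{1}{46}$ ($r = \frac{1}{-5 - 41} = \frac{1}{-46} = - \frac{1}{46} \approx -0.021739$)
$\left(165 + 231\right) r = \left(165 + 231\right) \left(- \frac{1}{46}\right) = 396 \left(- \frac{1}{46}\right) = - \frac{198}{23}$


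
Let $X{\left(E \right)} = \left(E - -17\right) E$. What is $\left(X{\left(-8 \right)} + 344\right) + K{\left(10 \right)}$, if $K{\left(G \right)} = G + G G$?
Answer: $382$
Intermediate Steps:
$K{\left(G \right)} = G + G^{2}$
$X{\left(E \right)} = E \left(17 + E\right)$ ($X{\left(E \right)} = \left(E + 17\right) E = \left(17 + E\right) E = E \left(17 + E\right)$)
$\left(X{\left(-8 \right)} + 344\right) + K{\left(10 \right)} = \left(- 8 \left(17 - 8\right) + 344\right) + 10 \left(1 + 10\right) = \left(\left(-8\right) 9 + 344\right) + 10 \cdot 11 = \left(-72 + 344\right) + 110 = 272 + 110 = 382$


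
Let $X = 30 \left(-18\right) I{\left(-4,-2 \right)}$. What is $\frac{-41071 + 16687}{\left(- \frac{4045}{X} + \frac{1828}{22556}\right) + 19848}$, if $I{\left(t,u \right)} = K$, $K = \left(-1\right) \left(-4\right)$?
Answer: $- \frac{59400594432}{48355440079} \approx -1.2284$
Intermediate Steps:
$K = 4$
$I{\left(t,u \right)} = 4$
$X = -2160$ ($X = 30 \left(-18\right) 4 = \left(-540\right) 4 = -2160$)
$\frac{-41071 + 16687}{\left(- \frac{4045}{X} + \frac{1828}{22556}\right) + 19848} = \frac{-41071 + 16687}{\left(- \frac{4045}{-2160} + \frac{1828}{22556}\right) + 19848} = - \frac{24384}{\left(\left(-4045\right) \left(- \frac{1}{2160}\right) + 1828 \cdot \frac{1}{22556}\right) + 19848} = - \frac{24384}{\left(\frac{809}{432} + \frac{457}{5639}\right) + 19848} = - \frac{24384}{\frac{4759375}{2436048} + 19848} = - \frac{24384}{\frac{48355440079}{2436048}} = \left(-24384\right) \frac{2436048}{48355440079} = - \frac{59400594432}{48355440079}$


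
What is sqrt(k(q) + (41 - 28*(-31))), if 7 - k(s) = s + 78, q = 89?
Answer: sqrt(749) ≈ 27.368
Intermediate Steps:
k(s) = -71 - s (k(s) = 7 - (s + 78) = 7 - (78 + s) = 7 + (-78 - s) = -71 - s)
sqrt(k(q) + (41 - 28*(-31))) = sqrt((-71 - 1*89) + (41 - 28*(-31))) = sqrt((-71 - 89) + (41 + 868)) = sqrt(-160 + 909) = sqrt(749)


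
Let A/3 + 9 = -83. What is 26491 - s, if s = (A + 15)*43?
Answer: 37714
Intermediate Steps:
A = -276 (A = -27 + 3*(-83) = -27 - 249 = -276)
s = -11223 (s = (-276 + 15)*43 = -261*43 = -11223)
26491 - s = 26491 - 1*(-11223) = 26491 + 11223 = 37714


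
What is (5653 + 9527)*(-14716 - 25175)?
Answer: -605545380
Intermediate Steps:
(5653 + 9527)*(-14716 - 25175) = 15180*(-39891) = -605545380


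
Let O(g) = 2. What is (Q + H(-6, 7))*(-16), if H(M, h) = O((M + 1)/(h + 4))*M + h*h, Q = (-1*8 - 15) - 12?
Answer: -32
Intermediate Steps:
Q = -35 (Q = (-8 - 15) - 12 = -23 - 12 = -35)
H(M, h) = h² + 2*M (H(M, h) = 2*M + h*h = 2*M + h² = h² + 2*M)
(Q + H(-6, 7))*(-16) = (-35 + (7² + 2*(-6)))*(-16) = (-35 + (49 - 12))*(-16) = (-35 + 37)*(-16) = 2*(-16) = -32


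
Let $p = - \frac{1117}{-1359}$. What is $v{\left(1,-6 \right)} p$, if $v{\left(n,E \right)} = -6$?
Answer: $- \frac{2234}{453} \approx -4.9316$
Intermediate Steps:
$p = \frac{1117}{1359}$ ($p = \left(-1117\right) \left(- \frac{1}{1359}\right) = \frac{1117}{1359} \approx 0.82193$)
$v{\left(1,-6 \right)} p = \left(-6\right) \frac{1117}{1359} = - \frac{2234}{453}$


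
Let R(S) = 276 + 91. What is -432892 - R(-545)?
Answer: -433259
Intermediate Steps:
R(S) = 367
-432892 - R(-545) = -432892 - 1*367 = -432892 - 367 = -433259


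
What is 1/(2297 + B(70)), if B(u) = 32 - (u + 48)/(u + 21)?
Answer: 91/211821 ≈ 0.00042961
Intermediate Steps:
B(u) = 32 - (48 + u)/(21 + u)
1/(2297 + B(70)) = 1/(2297 + (624 + 31*70)/(21 + 70)) = 1/(2297 + (624 + 2170)/91) = 1/(2297 + (1/91)*2794) = 1/(2297 + 2794/91) = 1/(211821/91) = 91/211821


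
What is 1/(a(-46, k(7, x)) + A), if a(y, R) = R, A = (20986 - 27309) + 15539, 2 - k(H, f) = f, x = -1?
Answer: 1/9219 ≈ 0.00010847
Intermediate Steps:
k(H, f) = 2 - f
A = 9216 (A = -6323 + 15539 = 9216)
1/(a(-46, k(7, x)) + A) = 1/((2 - 1*(-1)) + 9216) = 1/((2 + 1) + 9216) = 1/(3 + 9216) = 1/9219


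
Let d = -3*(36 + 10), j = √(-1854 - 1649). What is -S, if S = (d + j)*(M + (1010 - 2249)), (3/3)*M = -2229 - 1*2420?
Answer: -812544 + 5888*I*√3503 ≈ -8.1254e+5 + 3.4849e+5*I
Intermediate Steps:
j = I*√3503 (j = √(-3503) = I*√3503 ≈ 59.186*I)
d = -138 (d = -3*46 = -138)
M = -4649 (M = -2229 - 1*2420 = -2229 - 2420 = -4649)
S = 812544 - 5888*I*√3503 (S = (-138 + I*√3503)*(-4649 + (1010 - 2249)) = (-138 + I*√3503)*(-4649 - 1239) = (-138 + I*√3503)*(-5888) = 812544 - 5888*I*√3503 ≈ 8.1254e+5 - 3.4849e+5*I)
-S = -(812544 - 5888*I*√3503) = -812544 + 5888*I*√3503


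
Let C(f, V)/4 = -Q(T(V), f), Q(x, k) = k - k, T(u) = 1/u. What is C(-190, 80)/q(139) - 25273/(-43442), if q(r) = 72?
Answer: 25273/43442 ≈ 0.58176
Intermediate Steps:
T(u) = 1/u
Q(x, k) = 0
C(f, V) = 0 (C(f, V) = 4*(-1*0) = 4*0 = 0)
C(-190, 80)/q(139) - 25273/(-43442) = 0/72 - 25273/(-43442) = 0*(1/72) - 25273*(-1/43442) = 0 + 25273/43442 = 25273/43442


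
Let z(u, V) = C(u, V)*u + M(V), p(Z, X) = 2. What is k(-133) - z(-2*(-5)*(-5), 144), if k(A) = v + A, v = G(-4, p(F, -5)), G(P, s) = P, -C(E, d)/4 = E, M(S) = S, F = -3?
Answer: 9719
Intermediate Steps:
C(E, d) = -4*E
v = -4
z(u, V) = V - 4*u² (z(u, V) = (-4*u)*u + V = -4*u² + V = V - 4*u²)
k(A) = -4 + A
k(-133) - z(-2*(-5)*(-5), 144) = (-4 - 133) - (144 - 4*(-2*(-5)*(-5))²) = -137 - (144 - 4*(10*(-5))²) = -137 - (144 - 4*(-50)²) = -137 - (144 - 4*2500) = -137 - (144 - 10000) = -137 - 1*(-9856) = -137 + 9856 = 9719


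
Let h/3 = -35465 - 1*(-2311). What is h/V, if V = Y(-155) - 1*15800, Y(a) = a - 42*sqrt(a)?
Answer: 317383242/50967089 - 4177404*I*sqrt(155)/254835445 ≈ 6.2272 - 0.20409*I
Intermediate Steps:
h = -99462 (h = 3*(-35465 - 1*(-2311)) = 3*(-35465 + 2311) = 3*(-33154) = -99462)
V = -15955 - 42*I*sqrt(155) (V = (-155 - 42*I*sqrt(155)) - 1*15800 = (-155 - 42*I*sqrt(155)) - 15800 = -15955 - 42*I*sqrt(155) ≈ -15955.0 - 522.9*I)
h/V = -99462/(-15955 - 42*I*sqrt(155))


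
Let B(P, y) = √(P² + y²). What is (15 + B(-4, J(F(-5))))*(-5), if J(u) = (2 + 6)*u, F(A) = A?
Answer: -75 - 20*√101 ≈ -276.00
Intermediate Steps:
J(u) = 8*u
(15 + B(-4, J(F(-5))))*(-5) = (15 + √((-4)² + (8*(-5))²))*(-5) = (15 + √(16 + (-40)²))*(-5) = (15 + √(16 + 1600))*(-5) = (15 + √1616)*(-5) = (15 + 4*√101)*(-5) = -75 - 20*√101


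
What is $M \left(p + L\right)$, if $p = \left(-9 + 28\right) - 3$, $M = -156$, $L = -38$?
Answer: $3432$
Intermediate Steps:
$p = 16$ ($p = 19 - 3 = 16$)
$M \left(p + L\right) = - 156 \left(16 - 38\right) = \left(-156\right) \left(-22\right) = 3432$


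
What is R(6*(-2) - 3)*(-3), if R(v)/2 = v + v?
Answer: 180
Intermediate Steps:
R(v) = 4*v (R(v) = 2*(v + v) = 2*(2*v) = 4*v)
R(6*(-2) - 3)*(-3) = (4*(6*(-2) - 3))*(-3) = (4*(-12 - 3))*(-3) = (4*(-15))*(-3) = -60*(-3) = 180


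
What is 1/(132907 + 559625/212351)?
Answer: 212351/28223493982 ≈ 7.5239e-6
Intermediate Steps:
1/(132907 + 559625/212351) = 1/(28223493982/212351) = 212351/28223493982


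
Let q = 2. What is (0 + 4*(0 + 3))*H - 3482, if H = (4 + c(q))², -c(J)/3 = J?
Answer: -3434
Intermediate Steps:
c(J) = -3*J
H = 4 (H = (4 - 3*2)² = (4 - 6)² = (-2)² = 4)
(0 + 4*(0 + 3))*H - 3482 = (0 + 4*(0 + 3))*4 - 3482 = (0 + 4*3)*4 - 3482 = (0 + 12)*4 - 3482 = 12*4 - 3482 = 48 - 3482 = -3434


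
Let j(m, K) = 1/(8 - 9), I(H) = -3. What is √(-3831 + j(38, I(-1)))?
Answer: 2*I*√958 ≈ 61.903*I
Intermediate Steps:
j(m, K) = -1 (j(m, K) = 1/(-1) = -1)
√(-3831 + j(38, I(-1))) = √(-3831 - 1) = √(-3832) = 2*I*√958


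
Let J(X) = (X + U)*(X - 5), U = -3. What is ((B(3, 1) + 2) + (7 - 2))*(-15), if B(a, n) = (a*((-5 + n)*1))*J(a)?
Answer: -105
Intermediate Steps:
J(X) = (-5 + X)*(-3 + X) (J(X) = (X - 3)*(X - 5) = (-3 + X)*(-5 + X) = (-5 + X)*(-3 + X))
B(a, n) = a*(-5 + n)*(15 + a**2 - 8*a) (B(a, n) = (a*((-5 + n)*1))*(15 + a**2 - 8*a) = (a*(-5 + n))*(15 + a**2 - 8*a) = a*(-5 + n)*(15 + a**2 - 8*a))
((B(3, 1) + 2) + (7 - 2))*(-15) = ((3*(-5 + 1)*(15 + 3**2 - 8*3) + 2) + (7 - 2))*(-15) = ((3*(-4)*(15 + 9 - 24) + 2) + 5)*(-15) = ((3*(-4)*0 + 2) + 5)*(-15) = ((0 + 2) + 5)*(-15) = (2 + 5)*(-15) = 7*(-15) = -105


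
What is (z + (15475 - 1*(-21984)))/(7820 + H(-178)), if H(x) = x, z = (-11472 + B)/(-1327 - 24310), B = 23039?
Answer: 480162408/97958977 ≈ 4.9017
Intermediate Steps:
z = -11567/25637 (z = (-11472 + 23039)/(-1327 - 24310) = 11567/(-25637) = 11567*(-1/25637) = -11567/25637 ≈ -0.45118)
(z + (15475 - 1*(-21984)))/(7820 + H(-178)) = (-11567/25637 + (15475 - 1*(-21984)))/(7820 - 178) = (-11567/25637 + (15475 + 21984))/7642 = (-11567/25637 + 37459)*(1/7642) = (960324816/25637)*(1/7642) = 480162408/97958977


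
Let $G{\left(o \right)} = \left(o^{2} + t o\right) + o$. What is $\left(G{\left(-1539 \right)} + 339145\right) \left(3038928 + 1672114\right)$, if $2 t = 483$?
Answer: $10997732040757$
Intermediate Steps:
$t = \frac{483}{2}$ ($t = \frac{1}{2} \cdot 483 = \frac{483}{2} \approx 241.5$)
$G{\left(o \right)} = o^{2} + \frac{485 o}{2}$ ($G{\left(o \right)} = \left(o^{2} + \frac{483 o}{2}\right) + o = o^{2} + \frac{485 o}{2}$)
$\left(G{\left(-1539 \right)} + 339145\right) \left(3038928 + 1672114\right) = \left(\frac{1}{2} \left(-1539\right) \left(485 + 2 \left(-1539\right)\right) + 339145\right) \left(3038928 + 1672114\right) = \left(\frac{1}{2} \left(-1539\right) \left(485 - 3078\right) + 339145\right) 4711042 = \left(\frac{1}{2} \left(-1539\right) \left(-2593\right) + 339145\right) 4711042 = \left(\frac{3990627}{2} + 339145\right) 4711042 = \frac{4668917}{2} \cdot 4711042 = 10997732040757$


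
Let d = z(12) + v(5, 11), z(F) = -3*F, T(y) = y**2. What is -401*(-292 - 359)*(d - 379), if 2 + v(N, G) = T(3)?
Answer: -106508808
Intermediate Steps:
v(N, G) = 7 (v(N, G) = -2 + 3**2 = -2 + 9 = 7)
d = -29 (d = -3*12 + 7 = -36 + 7 = -29)
-401*(-292 - 359)*(d - 379) = -401*(-292 - 359)*(-29 - 379) = -(-261051)*(-408) = -401*265608 = -106508808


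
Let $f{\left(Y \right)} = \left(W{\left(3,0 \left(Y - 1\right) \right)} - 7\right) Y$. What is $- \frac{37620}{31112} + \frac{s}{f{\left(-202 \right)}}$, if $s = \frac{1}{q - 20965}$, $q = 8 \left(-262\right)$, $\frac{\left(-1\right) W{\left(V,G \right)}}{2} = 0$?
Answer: $- \frac{76670159162}{63406749903} \approx -1.2092$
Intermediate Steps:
$W{\left(V,G \right)} = 0$ ($W{\left(V,G \right)} = \left(-2\right) 0 = 0$)
$q = -2096$
$f{\left(Y \right)} = - 7 Y$ ($f{\left(Y \right)} = \left(0 - 7\right) Y = - 7 Y$)
$s = - \frac{1}{23061}$ ($s = \frac{1}{-2096 - 20965} = \frac{1}{-23061} = - \frac{1}{23061} \approx -4.3363 \cdot 10^{-5}$)
$- \frac{37620}{31112} + \frac{s}{f{\left(-202 \right)}} = - \frac{37620}{31112} - \frac{1}{23061 \left(\left(-7\right) \left(-202\right)\right)} = \left(-37620\right) \frac{1}{31112} - \frac{1}{23061 \cdot 1414} = - \frac{9405}{7778} - \frac{1}{32608254} = - \frac{76670159162}{63406749903}$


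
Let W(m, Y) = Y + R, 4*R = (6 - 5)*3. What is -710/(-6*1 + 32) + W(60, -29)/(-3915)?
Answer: -5557831/203580 ≈ -27.300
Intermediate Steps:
R = ¾ (R = ((6 - 5)*3)/4 = (1*3)/4 = (¼)*3 = ¾ ≈ 0.75000)
W(m, Y) = ¾ + Y (W(m, Y) = Y + ¾ = ¾ + Y)
-710/(-6*1 + 32) + W(60, -29)/(-3915) = -710/(-6*1 + 32) + (¾ - 29)/(-3915) = -710/(-6 + 32) - 113/4*(-1/3915) = -710/26 + 113/15660 = -710*1/26 + 113/15660 = -355/13 + 113/15660 = -5557831/203580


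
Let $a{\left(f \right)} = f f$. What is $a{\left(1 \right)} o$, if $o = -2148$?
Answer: $-2148$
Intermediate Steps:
$a{\left(f \right)} = f^{2}$
$a{\left(1 \right)} o = 1^{2} \left(-2148\right) = 1 \left(-2148\right) = -2148$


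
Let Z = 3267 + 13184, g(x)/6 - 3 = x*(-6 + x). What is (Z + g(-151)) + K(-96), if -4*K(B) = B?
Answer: 158735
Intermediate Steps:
K(B) = -B/4
g(x) = 18 + 6*x*(-6 + x) (g(x) = 18 + 6*(x*(-6 + x)) = 18 + 6*x*(-6 + x))
Z = 16451
(Z + g(-151)) + K(-96) = (16451 + (18 - 36*(-151) + 6*(-151)²)) - ¼*(-96) = (16451 + (18 + 5436 + 6*22801)) + 24 = (16451 + (18 + 5436 + 136806)) + 24 = (16451 + 142260) + 24 = 158711 + 24 = 158735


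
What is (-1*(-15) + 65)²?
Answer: 6400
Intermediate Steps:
(-1*(-15) + 65)² = (15 + 65)² = 80² = 6400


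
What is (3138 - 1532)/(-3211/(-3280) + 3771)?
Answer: 5267680/12372091 ≈ 0.42577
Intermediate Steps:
(3138 - 1532)/(-3211/(-3280) + 3771) = 1606/(-3211*(-1/3280) + 3771) = 1606/(3211/3280 + 3771) = 1606/(12372091/3280) = 1606*(3280/12372091) = 5267680/12372091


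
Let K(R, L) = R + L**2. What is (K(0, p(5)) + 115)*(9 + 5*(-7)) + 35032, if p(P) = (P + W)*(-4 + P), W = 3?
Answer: 30378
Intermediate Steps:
p(P) = (-4 + P)*(3 + P) (p(P) = (P + 3)*(-4 + P) = (3 + P)*(-4 + P) = (-4 + P)*(3 + P))
(K(0, p(5)) + 115)*(9 + 5*(-7)) + 35032 = ((0 + (-12 + 5**2 - 1*5)**2) + 115)*(9 + 5*(-7)) + 35032 = ((0 + (-12 + 25 - 5)**2) + 115)*(9 - 35) + 35032 = ((0 + 8**2) + 115)*(-26) + 35032 = ((0 + 64) + 115)*(-26) + 35032 = (64 + 115)*(-26) + 35032 = 179*(-26) + 35032 = -4654 + 35032 = 30378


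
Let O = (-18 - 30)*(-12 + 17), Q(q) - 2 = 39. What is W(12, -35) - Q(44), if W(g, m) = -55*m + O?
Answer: 1644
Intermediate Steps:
Q(q) = 41 (Q(q) = 2 + 39 = 41)
O = -240 (O = -48*5 = -240)
W(g, m) = -240 - 55*m (W(g, m) = -55*m - 240 = -240 - 55*m)
W(12, -35) - Q(44) = (-240 - 55*(-35)) - 1*41 = (-240 + 1925) - 41 = 1685 - 41 = 1644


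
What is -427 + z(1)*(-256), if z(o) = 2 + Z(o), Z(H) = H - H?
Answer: -939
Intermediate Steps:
Z(H) = 0
z(o) = 2 (z(o) = 2 + 0 = 2)
-427 + z(1)*(-256) = -427 + 2*(-256) = -427 - 512 = -939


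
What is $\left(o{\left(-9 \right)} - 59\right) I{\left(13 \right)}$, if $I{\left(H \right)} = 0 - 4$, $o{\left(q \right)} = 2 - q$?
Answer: $192$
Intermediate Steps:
$I{\left(H \right)} = -4$
$\left(o{\left(-9 \right)} - 59\right) I{\left(13 \right)} = \left(\left(2 - -9\right) - 59\right) \left(-4\right) = \left(\left(2 + 9\right) - 59\right) \left(-4\right) = \left(11 - 59\right) \left(-4\right) = \left(-48\right) \left(-4\right) = 192$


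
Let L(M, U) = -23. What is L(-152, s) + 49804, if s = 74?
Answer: 49781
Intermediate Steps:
L(-152, s) + 49804 = -23 + 49804 = 49781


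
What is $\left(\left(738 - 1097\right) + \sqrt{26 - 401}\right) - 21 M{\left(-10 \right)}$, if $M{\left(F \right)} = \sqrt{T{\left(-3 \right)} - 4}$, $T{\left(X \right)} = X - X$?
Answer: $-359 - 42 i + 5 i \sqrt{15} \approx -359.0 - 22.635 i$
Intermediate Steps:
$T{\left(X \right)} = 0$
$M{\left(F \right)} = 2 i$ ($M{\left(F \right)} = \sqrt{0 - 4} = \sqrt{-4} = 2 i$)
$\left(\left(738 - 1097\right) + \sqrt{26 - 401}\right) - 21 M{\left(-10 \right)} = \left(\left(738 - 1097\right) + \sqrt{26 - 401}\right) - 21 \cdot 2 i = \left(-359 + \sqrt{-375}\right) - 42 i = \left(-359 + 5 i \sqrt{15}\right) - 42 i = -359 - 42 i + 5 i \sqrt{15}$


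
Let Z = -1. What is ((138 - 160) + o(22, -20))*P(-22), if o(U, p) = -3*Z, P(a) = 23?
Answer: -437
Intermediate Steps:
o(U, p) = 3 (o(U, p) = -3*(-1) = 3)
((138 - 160) + o(22, -20))*P(-22) = ((138 - 160) + 3)*23 = (-22 + 3)*23 = -19*23 = -437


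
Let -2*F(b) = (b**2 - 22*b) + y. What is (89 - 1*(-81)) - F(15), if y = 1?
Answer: 118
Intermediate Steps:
F(b) = -1/2 + 11*b - b**2/2 (F(b) = -((b**2 - 22*b) + 1)/2 = -(1 + b**2 - 22*b)/2 = -1/2 + 11*b - b**2/2)
(89 - 1*(-81)) - F(15) = (89 - 1*(-81)) - (-1/2 + 11*15 - 1/2*15**2) = (89 + 81) - (-1/2 + 165 - 1/2*225) = 170 - (-1/2 + 165 - 225/2) = 170 - 1*52 = 170 - 52 = 118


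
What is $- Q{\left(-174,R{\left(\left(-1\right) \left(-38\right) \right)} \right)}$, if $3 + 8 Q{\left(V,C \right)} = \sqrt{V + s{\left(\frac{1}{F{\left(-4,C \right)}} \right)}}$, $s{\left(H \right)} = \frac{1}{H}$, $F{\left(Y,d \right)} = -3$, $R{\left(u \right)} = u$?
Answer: $\frac{3}{8} - \frac{i \sqrt{177}}{8} \approx 0.375 - 1.663 i$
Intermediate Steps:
$Q{\left(V,C \right)} = - \frac{3}{8} + \frac{\sqrt{-3 + V}}{8}$ ($Q{\left(V,C \right)} = - \frac{3}{8} + \frac{\sqrt{V + \frac{1}{\frac{1}{-3}}}}{8} = - \frac{3}{8} + \frac{\sqrt{V + \frac{1}{- \frac{1}{3}}}}{8} = - \frac{3}{8} + \frac{\sqrt{V - 3}}{8} = - \frac{3}{8} + \frac{\sqrt{-3 + V}}{8}$)
$- Q{\left(-174,R{\left(\left(-1\right) \left(-38\right) \right)} \right)} = - (- \frac{3}{8} + \frac{\sqrt{-3 - 174}}{8}) = - (- \frac{3}{8} + \frac{\sqrt{-177}}{8}) = - (- \frac{3}{8} + \frac{i \sqrt{177}}{8}) = \frac{3}{8} - \frac{i \sqrt{177}}{8}$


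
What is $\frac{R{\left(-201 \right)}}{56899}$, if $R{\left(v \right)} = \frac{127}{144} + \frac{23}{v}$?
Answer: $\frac{7405}{548961552} \approx 1.3489 \cdot 10^{-5}$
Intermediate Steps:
$R{\left(v \right)} = \frac{127}{144} + \frac{23}{v}$ ($R{\left(v \right)} = 127 \cdot \frac{1}{144} + \frac{23}{v} = \frac{127}{144} + \frac{23}{v}$)
$\frac{R{\left(-201 \right)}}{56899} = \frac{\frac{127}{144} + \frac{23}{-201}}{56899} = \left(\frac{127}{144} + 23 \left(- \frac{1}{201}\right)\right) \frac{1}{56899} = \left(\frac{127}{144} - \frac{23}{201}\right) \frac{1}{56899} = \frac{7405}{9648} \cdot \frac{1}{56899} = \frac{7405}{548961552}$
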